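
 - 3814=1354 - 5168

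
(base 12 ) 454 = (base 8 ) 1200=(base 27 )NJ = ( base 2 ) 1010000000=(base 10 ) 640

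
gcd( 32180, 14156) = 4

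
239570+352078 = 591648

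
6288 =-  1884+8172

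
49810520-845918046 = - 796107526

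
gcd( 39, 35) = 1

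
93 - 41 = 52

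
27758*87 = 2414946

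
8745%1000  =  745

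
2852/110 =1426/55 = 25.93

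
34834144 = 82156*424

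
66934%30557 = 5820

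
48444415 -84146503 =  - 35702088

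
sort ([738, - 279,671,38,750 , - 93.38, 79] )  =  [-279  , - 93.38, 38,  79, 671, 738 , 750 ]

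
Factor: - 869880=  - 2^3 * 3^1*5^1*11^1 * 659^1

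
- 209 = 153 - 362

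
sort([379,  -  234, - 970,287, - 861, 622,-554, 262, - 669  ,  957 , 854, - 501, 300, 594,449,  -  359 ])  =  [ - 970, - 861,- 669, - 554, - 501, - 359, - 234, 262, 287, 300,379,449,594, 622 , 854, 957 ] 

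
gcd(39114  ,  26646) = 6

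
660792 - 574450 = 86342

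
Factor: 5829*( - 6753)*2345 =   -  92306790765 = - 3^2*5^1*7^1*29^1*67^2*2251^1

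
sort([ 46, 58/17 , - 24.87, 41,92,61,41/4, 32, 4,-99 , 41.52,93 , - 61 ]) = [ - 99,-61, - 24.87 , 58/17 , 4, 41/4, 32, 41, 41.52 , 46,61,92,93] 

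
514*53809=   27657826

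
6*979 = 5874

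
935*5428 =5075180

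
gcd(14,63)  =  7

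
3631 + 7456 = 11087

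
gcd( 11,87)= 1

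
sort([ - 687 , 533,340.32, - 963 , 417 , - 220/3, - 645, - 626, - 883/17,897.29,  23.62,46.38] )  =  [ - 963, - 687, - 645, - 626,-220/3, - 883/17,23.62,46.38,340.32,417,  533,897.29]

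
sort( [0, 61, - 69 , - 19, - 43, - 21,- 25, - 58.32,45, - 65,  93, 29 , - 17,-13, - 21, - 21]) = [ - 69, - 65, - 58.32,-43, - 25, - 21,-21, - 21, - 19, - 17,- 13,  0, 29, 45,61, 93 ]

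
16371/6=5457/2 = 2728.50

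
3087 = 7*441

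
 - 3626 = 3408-7034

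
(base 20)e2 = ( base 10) 282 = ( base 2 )100011010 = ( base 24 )bi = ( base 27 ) ac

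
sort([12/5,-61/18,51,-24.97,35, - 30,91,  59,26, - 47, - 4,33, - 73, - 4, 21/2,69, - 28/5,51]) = [- 73,-47,-30, - 24.97, - 28/5 , - 4, - 4, - 61/18,12/5, 21/2, 26,  33, 35,51,51, 59, 69,91] 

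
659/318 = 659/318= 2.07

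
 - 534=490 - 1024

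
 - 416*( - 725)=301600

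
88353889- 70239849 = 18114040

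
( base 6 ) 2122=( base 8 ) 742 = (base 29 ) GI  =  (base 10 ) 482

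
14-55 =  - 41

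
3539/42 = 84 + 11/42 = 84.26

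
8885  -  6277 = 2608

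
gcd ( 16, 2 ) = 2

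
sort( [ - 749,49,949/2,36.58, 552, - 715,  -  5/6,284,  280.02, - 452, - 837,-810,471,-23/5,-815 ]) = [ - 837, - 815,-810,-749,-715,-452 ,-23/5, - 5/6,36.58,49,280.02,284,471,949/2, 552 ] 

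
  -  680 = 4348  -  5028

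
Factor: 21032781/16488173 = 3^1*7^1*11^1*13^(-1)*83^1*211^( - 1)*1097^1*6011^(  -  1 )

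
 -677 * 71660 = -48513820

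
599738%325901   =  273837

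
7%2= 1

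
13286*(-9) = -119574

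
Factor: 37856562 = 2^1 * 3^1*167^1 * 37781^1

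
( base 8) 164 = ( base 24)4k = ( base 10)116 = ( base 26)4C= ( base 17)6e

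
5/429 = 5/429  =  0.01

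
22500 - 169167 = -146667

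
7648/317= 7648/317 =24.13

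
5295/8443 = 5295/8443= 0.63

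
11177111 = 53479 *209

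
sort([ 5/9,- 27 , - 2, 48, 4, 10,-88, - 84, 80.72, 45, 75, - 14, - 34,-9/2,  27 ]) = [ - 88, - 84, - 34, - 27,  -  14, -9/2, - 2, 5/9, 4, 10 , 27, 45, 48, 75, 80.72]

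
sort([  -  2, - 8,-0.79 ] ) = [  -  8, - 2, - 0.79] 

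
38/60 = 19/30= 0.63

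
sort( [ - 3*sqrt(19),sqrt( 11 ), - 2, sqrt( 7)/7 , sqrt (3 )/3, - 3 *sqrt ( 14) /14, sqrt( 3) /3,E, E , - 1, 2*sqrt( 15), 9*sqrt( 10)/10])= [-3*sqrt( 19 ) , - 2 , - 1, - 3 *sqrt ( 14)/14,  sqrt( 7 )/7,sqrt( 3)/3, sqrt( 3)/3,  E, E,9* sqrt( 10)/10, sqrt(11),2*sqrt( 15) ]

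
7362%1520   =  1282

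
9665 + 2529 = 12194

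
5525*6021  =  33266025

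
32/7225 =32/7225= 0.00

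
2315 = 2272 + 43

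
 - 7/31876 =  - 7/31876= - 0.00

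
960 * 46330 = 44476800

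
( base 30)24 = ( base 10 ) 64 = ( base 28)28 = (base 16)40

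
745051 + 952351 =1697402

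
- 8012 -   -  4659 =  - 3353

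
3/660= 1/220 = 0.00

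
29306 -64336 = -35030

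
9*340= 3060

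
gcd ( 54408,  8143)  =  1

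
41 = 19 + 22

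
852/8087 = 852/8087 =0.11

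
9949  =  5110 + 4839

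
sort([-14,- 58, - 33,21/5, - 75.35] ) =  [  -  75.35,-58,- 33, - 14 , 21/5]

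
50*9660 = 483000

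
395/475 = 79/95= 0.83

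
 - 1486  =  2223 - 3709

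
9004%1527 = 1369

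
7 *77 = 539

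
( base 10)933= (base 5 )12213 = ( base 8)1645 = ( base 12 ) 659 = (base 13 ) 56a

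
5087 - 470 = 4617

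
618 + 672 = 1290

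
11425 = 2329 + 9096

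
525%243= 39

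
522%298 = 224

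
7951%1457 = 666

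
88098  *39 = 3435822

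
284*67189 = 19081676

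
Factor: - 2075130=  - 2^1 * 3^2*5^1*23057^1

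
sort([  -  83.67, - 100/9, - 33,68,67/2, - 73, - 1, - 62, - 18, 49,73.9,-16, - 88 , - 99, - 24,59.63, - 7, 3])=[ - 99, - 88,-83.67,- 73, - 62, - 33,  -  24, - 18, - 16, - 100/9, - 7, - 1,3 , 67/2, 49  ,  59.63,68, 73.9]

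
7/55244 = 1/7892= 0.00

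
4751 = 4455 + 296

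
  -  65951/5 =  - 65951/5 = -13190.20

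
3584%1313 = 958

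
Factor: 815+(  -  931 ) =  - 2^2*29^1 = - 116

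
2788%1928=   860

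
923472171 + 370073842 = 1293546013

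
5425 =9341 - 3916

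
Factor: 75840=2^6*3^1 * 5^1 * 79^1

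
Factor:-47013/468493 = -3^1*15671^1 * 468493^( - 1)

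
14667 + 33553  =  48220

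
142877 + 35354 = 178231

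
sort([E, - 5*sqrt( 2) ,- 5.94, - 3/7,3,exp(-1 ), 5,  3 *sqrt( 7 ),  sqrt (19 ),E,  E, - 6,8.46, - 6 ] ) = [-5*sqrt( 2), - 6, - 6, -5.94,-3/7,  exp( - 1 ), E,E,E , 3,sqrt( 19),5,  3*sqrt( 7), 8.46 ] 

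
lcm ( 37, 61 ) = 2257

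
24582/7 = 24582/7 = 3511.71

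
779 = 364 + 415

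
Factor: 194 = 2^1* 97^1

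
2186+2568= 4754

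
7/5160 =7/5160 = 0.00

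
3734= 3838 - 104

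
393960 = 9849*40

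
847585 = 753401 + 94184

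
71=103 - 32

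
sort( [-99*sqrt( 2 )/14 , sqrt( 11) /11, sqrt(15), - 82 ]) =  [ - 82 , - 99 * sqrt( 2) /14 , sqrt (11 ) /11,sqrt (15 ) ]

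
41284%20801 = 20483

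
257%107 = 43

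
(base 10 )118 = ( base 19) 64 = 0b1110110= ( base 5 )433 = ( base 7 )226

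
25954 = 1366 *19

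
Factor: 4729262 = 2^1*29^1*67^1*1217^1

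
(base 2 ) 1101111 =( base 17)69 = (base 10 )111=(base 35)36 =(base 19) 5G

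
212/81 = 212/81  =  2.62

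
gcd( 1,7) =1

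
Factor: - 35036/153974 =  - 38/167 = - 2^1*19^1*167^ (-1)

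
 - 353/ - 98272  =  353/98272 = 0.00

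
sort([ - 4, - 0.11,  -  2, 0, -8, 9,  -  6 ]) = [ - 8,-6, - 4, - 2 , - 0.11, 0,9]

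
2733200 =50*54664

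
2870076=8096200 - 5226124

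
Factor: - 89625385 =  - 5^1 * 41^1*53^1*73^1* 113^1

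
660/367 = 1  +  293/367=1.80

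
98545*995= 98052275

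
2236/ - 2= - 1118/1 = - 1118.00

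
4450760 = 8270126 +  - 3819366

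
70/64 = 1+3/32 = 1.09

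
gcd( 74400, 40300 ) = 3100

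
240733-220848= 19885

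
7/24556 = 1/3508 = 0.00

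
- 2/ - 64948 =1/32474 = 0.00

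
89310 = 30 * 2977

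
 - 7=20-27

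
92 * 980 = 90160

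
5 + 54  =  59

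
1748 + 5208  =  6956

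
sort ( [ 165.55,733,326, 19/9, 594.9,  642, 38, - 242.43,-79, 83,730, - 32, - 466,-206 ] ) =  [  -  466, - 242.43, - 206, - 79 , - 32 , 19/9, 38, 83, 165.55, 326, 594.9,642, 730, 733 ] 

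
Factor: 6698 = 2^1 * 17^1*197^1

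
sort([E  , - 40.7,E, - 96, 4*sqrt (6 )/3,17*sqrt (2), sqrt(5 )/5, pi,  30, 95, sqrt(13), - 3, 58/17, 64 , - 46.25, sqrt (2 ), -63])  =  [  -  96,-63, - 46.25,- 40.7, - 3, sqrt( 5 )/5, sqrt( 2 ), E,E, pi, 4*sqrt( 6 )/3,58/17, sqrt( 13), 17*sqrt(2), 30, 64,95] 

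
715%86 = 27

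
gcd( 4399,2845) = 1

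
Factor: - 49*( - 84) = 4116  =  2^2*3^1*7^3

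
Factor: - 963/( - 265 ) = 3^2*5^ ( - 1)*53^( - 1 )*107^1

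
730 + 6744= 7474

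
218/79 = 218/79 =2.76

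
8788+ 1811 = 10599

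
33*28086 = 926838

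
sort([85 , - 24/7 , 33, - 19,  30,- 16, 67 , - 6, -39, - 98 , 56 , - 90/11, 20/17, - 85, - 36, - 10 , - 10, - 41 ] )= [ - 98,- 85, - 41,-39, - 36  , - 19 , - 16, - 10,  -  10,  -  90/11, - 6, - 24/7,20/17 , 30 , 33 , 56, 67,85 ] 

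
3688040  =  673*5480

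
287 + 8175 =8462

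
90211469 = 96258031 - 6046562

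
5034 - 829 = 4205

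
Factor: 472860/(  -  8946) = -2^1 * 5^1 *7^(-1 ) * 37^1 = - 370/7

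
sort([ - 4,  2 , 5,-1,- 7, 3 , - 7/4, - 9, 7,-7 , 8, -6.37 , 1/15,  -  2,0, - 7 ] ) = [ - 9, - 7, - 7, - 7, - 6.37,-4 ,-2, - 7/4,-1,0,1/15 , 2, 3,5,7 , 8] 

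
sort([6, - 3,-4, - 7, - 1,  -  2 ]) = [ - 7, - 4, - 3, - 2 , - 1, 6] 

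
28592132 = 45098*634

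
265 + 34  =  299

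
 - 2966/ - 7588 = 1483/3794 = 0.39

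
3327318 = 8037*414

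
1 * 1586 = 1586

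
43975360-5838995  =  38136365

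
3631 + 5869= 9500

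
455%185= 85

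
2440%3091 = 2440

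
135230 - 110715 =24515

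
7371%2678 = 2015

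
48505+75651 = 124156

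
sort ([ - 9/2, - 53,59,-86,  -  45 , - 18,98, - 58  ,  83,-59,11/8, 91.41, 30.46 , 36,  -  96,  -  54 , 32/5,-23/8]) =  [ - 96, - 86, - 59 , - 58, - 54,  -  53,-45 , - 18, - 9/2 , - 23/8,  11/8,32/5, 30.46, 36, 59,83,  91.41, 98 ] 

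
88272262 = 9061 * 9742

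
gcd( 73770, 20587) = 1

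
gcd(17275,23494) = 691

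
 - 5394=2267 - 7661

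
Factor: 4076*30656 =2^8*479^1*1019^1 = 124953856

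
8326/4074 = 2 + 89/2037 = 2.04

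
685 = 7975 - 7290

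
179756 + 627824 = 807580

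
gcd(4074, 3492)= 582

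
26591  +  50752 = 77343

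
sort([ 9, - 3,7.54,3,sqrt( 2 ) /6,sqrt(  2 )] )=[ - 3,  sqrt(2) /6  ,  sqrt( 2),3, 7.54, 9]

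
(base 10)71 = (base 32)27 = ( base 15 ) 4B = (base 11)65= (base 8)107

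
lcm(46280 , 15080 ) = 1342120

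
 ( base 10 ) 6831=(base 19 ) IHA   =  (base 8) 15257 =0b1101010101111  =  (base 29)83G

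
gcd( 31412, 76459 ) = 1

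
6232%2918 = 396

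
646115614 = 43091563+603024051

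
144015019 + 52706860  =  196721879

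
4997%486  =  137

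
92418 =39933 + 52485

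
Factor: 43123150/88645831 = 2^1*5^2*7^1*123209^1*88645831^( -1)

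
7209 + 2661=9870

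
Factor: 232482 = 2^1*3^1 * 38747^1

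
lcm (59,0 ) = 0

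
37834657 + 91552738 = 129387395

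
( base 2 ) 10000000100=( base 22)22g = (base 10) 1028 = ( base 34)u8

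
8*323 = 2584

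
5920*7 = 41440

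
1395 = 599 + 796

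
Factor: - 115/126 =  - 2^(-1) *3^( - 2)*5^1 * 7^( - 1) * 23^1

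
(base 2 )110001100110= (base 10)3174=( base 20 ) 7IE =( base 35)2ko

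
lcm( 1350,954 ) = 71550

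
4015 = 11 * 365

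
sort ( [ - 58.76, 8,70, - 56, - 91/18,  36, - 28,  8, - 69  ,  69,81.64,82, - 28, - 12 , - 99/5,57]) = [- 69,-58.76,-56,  -  28, - 28, - 99/5,- 12, - 91/18,8 , 8,36,57,  69,70,81.64, 82]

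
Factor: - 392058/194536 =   -  2^(-2 )*3^2*23^1*947^1*24317^( - 1) = -  196029/97268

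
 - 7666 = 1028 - 8694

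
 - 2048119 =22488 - 2070607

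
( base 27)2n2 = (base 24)3eh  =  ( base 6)13345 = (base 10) 2081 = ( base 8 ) 4041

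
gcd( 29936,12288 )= 16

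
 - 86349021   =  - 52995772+- 33353249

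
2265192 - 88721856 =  - 86456664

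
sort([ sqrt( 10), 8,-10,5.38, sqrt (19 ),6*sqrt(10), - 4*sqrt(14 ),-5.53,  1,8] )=[  -  4 * sqrt(14), - 10, - 5.53, 1,  sqrt(10 ) , sqrt( 19 ),5.38,8 , 8, 6*sqrt ( 10)]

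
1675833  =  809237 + 866596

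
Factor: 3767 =3767^1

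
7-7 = 0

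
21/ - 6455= - 1 + 6434/6455 = - 0.00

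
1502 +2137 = 3639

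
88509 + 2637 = 91146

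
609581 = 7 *87083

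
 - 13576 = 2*(  -  6788 ) 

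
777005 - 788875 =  - 11870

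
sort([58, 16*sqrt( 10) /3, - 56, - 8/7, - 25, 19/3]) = [-56,-25, - 8/7,19/3, 16 * sqrt( 10 )/3, 58 ]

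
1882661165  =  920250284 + 962410881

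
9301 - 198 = 9103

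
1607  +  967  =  2574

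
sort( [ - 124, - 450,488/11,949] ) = [ - 450, - 124,488/11,949 ]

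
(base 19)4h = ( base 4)1131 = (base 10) 93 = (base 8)135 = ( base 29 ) 36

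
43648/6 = 21824/3 = 7274.67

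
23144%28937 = 23144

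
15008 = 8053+6955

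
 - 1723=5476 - 7199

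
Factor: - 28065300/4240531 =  - 2^2*3^1*5^2*43^ ( - 1)*5503^1*5801^( - 1)=- 1650900/249443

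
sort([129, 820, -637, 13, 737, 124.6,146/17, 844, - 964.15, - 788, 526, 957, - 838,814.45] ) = [-964.15,  -  838, - 788,  -  637,  146/17,13,124.6, 129, 526, 737,814.45, 820,844,  957]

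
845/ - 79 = -845/79= - 10.70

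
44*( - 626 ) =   -  27544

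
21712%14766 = 6946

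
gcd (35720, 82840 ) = 760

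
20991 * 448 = 9403968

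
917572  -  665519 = 252053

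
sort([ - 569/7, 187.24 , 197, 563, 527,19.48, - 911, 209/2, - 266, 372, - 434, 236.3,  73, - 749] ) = [-911, - 749, - 434,  -  266, - 569/7,19.48, 73, 209/2, 187.24,197, 236.3, 372, 527, 563]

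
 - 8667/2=  -  8667/2 =- 4333.50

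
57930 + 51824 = 109754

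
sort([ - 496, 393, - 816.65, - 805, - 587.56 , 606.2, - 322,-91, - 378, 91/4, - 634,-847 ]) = [ - 847, - 816.65, - 805 , - 634, - 587.56, - 496, - 378, - 322, - 91, 91/4 , 393,606.2 ] 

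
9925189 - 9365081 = 560108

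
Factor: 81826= 2^1*163^1  *251^1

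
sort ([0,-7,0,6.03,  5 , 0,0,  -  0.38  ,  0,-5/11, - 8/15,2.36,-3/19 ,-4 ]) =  [-7 , - 4,-8/15 , - 5/11, - 0.38,-3/19, 0,0,  0 , 0,0,2.36 , 5,6.03 ]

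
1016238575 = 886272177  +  129966398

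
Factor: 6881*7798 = 53658038= 2^1*7^2*557^1*983^1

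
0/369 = 0 = 0.00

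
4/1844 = 1/461 = 0.00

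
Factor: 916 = 2^2  *229^1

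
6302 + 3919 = 10221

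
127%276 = 127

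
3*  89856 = 269568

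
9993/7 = 1427 + 4/7 = 1427.57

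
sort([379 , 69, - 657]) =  [ - 657,69, 379 ]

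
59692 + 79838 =139530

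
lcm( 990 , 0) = 0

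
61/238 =61/238= 0.26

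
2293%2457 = 2293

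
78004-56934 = 21070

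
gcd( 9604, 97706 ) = 98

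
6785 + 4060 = 10845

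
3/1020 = 1/340 = 0.00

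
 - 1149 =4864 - 6013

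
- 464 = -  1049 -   -  585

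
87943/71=87943/71  =  1238.63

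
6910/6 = 3455/3= 1151.67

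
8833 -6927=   1906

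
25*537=13425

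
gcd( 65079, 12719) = 7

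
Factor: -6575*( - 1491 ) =9803325= 3^1 * 5^2*7^1*71^1 * 263^1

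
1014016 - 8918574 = - 7904558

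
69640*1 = 69640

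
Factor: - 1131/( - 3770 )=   3/10 = 2^( - 1 )*3^1*5^(-1) 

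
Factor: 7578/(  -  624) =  - 1263/104 = - 2^( - 3)*3^1*13^( - 1)*421^1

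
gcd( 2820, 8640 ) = 60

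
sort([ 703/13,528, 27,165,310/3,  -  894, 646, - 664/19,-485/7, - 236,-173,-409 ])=[-894,-409 , - 236, - 173,-485/7,-664/19, 27, 703/13,310/3,165,528,646]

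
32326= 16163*2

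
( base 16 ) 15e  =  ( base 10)350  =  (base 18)118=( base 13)20C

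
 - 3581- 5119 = - 8700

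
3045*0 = 0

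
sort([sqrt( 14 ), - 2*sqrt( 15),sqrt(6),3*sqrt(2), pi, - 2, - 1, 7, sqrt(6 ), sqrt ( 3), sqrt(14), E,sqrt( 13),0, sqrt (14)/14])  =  [ - 2*sqrt (15 ),- 2, - 1,0,sqrt( 14) /14,sqrt( 3 ), sqrt ( 6) , sqrt ( 6 ), E, pi, sqrt( 13 ), sqrt( 14 ), sqrt ( 14),3*sqrt(2 ),7 ] 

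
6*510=3060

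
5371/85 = 5371/85= 63.19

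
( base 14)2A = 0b100110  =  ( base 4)212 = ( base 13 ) 2C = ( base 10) 38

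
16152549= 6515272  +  9637277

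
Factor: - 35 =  - 5^1*7^1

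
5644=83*68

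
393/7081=393/7081=0.06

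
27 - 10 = 17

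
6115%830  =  305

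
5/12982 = 5/12982 = 0.00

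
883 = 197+686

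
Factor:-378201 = -3^1*126067^1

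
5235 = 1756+3479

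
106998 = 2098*51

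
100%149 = 100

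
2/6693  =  2/6693= 0.00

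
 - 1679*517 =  - 868043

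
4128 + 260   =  4388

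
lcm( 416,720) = 18720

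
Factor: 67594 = 2^1*33797^1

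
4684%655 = 99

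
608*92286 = 56109888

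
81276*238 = 19343688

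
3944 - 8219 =-4275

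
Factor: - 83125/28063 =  - 5^4*211^(-1) = - 625/211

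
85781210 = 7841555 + 77939655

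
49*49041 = 2403009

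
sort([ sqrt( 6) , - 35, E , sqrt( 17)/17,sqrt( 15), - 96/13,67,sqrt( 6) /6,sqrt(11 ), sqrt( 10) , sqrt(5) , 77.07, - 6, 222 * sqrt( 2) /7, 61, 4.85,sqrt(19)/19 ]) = [ - 35 , - 96/13, - 6, sqrt(19) /19,sqrt( 17 ) /17,sqrt( 6 ) /6,sqrt( 5),sqrt(6 ),E, sqrt ( 10 ), sqrt( 11), sqrt( 15 ), 4.85,  222*sqrt( 2) /7, 61,67,  77.07]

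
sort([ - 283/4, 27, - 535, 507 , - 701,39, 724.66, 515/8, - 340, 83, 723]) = [ - 701 ,-535,  -  340, - 283/4 , 27 , 39, 515/8, 83, 507, 723,724.66]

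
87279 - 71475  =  15804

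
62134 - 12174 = 49960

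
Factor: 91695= 3^1*5^1*6113^1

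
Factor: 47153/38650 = 61/50 = 2^( - 1)*5^( - 2)*61^1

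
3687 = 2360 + 1327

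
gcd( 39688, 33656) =8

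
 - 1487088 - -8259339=6772251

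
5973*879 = 5250267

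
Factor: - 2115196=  - 2^2*528799^1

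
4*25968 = 103872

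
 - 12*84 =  - 1008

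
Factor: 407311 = 407311^1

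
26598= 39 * 682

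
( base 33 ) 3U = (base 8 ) 201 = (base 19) 6f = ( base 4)2001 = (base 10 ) 129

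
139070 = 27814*5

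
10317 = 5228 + 5089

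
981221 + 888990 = 1870211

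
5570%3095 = 2475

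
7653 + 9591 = 17244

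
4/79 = 4/79  =  0.05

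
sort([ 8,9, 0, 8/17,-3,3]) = [-3 , 0,8/17,3,  8,9 ]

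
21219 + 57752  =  78971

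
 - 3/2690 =  -  1 + 2687/2690  =  - 0.00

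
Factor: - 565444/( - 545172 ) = 3^( - 1) * 11^1*71^1*251^( - 1 ) =781/753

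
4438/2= 2219 = 2219.00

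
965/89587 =965/89587  =  0.01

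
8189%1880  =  669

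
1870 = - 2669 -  - 4539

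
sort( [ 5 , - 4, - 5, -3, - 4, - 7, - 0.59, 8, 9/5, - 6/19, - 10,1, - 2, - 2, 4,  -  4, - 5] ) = [ - 10, - 7, - 5, - 5,- 4, - 4, - 4, - 3,-2, - 2, - 0.59, - 6/19,1,9/5, 4, 5,8 ]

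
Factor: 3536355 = 3^1*5^1*431^1*547^1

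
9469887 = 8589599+880288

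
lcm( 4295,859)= 4295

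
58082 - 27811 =30271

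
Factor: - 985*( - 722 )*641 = 2^1*5^1 * 19^2*197^1*641^1  =  455859970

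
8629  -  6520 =2109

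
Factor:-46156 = - 2^2*11^1*1049^1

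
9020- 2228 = 6792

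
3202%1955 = 1247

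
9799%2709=1672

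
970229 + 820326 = 1790555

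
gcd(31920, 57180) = 60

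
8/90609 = 8/90609 = 0.00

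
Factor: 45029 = 37^1*1217^1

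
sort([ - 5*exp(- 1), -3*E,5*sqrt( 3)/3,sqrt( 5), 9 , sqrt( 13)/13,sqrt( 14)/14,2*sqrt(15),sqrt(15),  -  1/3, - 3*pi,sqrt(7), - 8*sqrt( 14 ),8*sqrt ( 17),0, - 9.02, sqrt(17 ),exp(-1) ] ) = [ - 8*sqrt(14 ), - 3*pi,-9.02, - 3*E,-5*exp(-1 ), - 1/3,0, sqrt ( 14)/14, sqrt ( 13)/13,exp( - 1), sqrt(5), sqrt(7 ),5*sqrt(3)/3 , sqrt( 15),sqrt ( 17), 2*sqrt(15 ),9,8*sqrt(  17)] 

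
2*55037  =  110074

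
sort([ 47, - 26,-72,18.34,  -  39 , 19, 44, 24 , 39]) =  [ - 72, - 39, - 26, 18.34, 19, 24, 39, 44,  47]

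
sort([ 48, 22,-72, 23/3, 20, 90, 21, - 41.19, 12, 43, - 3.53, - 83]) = [ - 83,-72,-41.19,-3.53, 23/3,12,  20,21, 22,43 , 48, 90]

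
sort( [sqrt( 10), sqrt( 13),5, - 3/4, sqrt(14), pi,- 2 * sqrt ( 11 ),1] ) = [ - 2* sqrt( 11), - 3/4 , 1, pi, sqrt( 10) , sqrt( 13) , sqrt(14),5] 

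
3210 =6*535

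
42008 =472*89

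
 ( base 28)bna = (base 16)243E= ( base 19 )16D6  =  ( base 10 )9278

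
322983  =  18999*17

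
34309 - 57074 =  - 22765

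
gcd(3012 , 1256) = 4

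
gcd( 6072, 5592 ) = 24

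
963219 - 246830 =716389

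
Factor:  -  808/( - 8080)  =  2^ ( - 1)*5^( -1)= 1/10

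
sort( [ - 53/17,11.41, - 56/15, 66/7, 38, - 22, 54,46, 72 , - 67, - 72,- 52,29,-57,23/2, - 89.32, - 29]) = [ - 89.32, - 72 , - 67,-57, - 52, - 29, - 22, - 56/15, - 53/17, 66/7,  11.41,  23/2,29, 38, 46, 54, 72]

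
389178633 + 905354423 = 1294533056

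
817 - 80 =737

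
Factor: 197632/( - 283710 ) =-2^9*3^( - 1)*5^( - 1) *7^(-2 ) = - 512/735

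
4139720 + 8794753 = 12934473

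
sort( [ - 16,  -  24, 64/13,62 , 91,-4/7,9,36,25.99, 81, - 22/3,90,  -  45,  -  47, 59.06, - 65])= [ - 65 , - 47, - 45, - 24, - 16, - 22/3, - 4/7,64/13,9,25.99,36,59.06, 62,81,90, 91]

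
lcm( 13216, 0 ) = 0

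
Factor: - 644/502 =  - 2^1 *7^1 * 23^1*251^( - 1 ) = - 322/251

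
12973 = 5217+7756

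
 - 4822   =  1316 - 6138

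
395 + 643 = 1038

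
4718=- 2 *( - 2359)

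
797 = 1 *797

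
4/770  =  2/385 =0.01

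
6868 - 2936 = 3932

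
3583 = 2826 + 757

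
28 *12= 336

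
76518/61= 1254 + 24/61 =1254.39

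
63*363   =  22869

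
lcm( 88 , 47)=4136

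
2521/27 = 93+ 10/27 = 93.37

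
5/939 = 5/939 = 0.01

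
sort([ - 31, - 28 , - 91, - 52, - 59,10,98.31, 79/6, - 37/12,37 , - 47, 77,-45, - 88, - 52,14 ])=[ - 91, - 88, - 59, - 52,  -  52, - 47 ,-45, - 31, - 28, - 37/12,10,79/6, 14,37 , 77, 98.31] 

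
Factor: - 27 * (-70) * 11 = 20790 = 2^1*3^3*5^1*7^1*11^1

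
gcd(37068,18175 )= 1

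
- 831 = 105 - 936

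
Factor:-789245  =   - 5^1*23^1*6863^1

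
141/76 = 141/76 = 1.86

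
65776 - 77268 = -11492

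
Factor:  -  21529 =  - 21529^1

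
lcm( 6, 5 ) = 30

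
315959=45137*7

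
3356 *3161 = 10608316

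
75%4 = 3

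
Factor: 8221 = 8221^1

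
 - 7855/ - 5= 1571/1 = 1571.00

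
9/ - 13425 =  - 3/4475 = - 0.00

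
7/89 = 7/89 =0.08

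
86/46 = 1 + 20/23  =  1.87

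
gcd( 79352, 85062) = 2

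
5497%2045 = 1407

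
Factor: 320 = 2^6*5^1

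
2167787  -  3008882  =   - 841095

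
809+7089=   7898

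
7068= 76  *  93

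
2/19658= 1/9829 = 0.00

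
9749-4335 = 5414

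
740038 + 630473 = 1370511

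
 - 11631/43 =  - 11631/43= - 270.49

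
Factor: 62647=13^1*61^1*79^1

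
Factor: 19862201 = 19^1*811^1*1289^1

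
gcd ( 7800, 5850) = 1950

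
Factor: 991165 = 5^1*7^1*28319^1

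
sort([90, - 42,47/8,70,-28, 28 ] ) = [ - 42 , - 28,47/8, 28, 70,90 ] 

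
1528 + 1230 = 2758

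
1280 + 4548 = 5828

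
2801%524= 181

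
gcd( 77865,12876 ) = 87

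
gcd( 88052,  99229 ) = 1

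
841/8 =841/8 = 105.12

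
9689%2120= 1209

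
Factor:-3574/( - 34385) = 2^1*5^( - 1)*13^(  -  1) * 23^(-2)*1787^1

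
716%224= 44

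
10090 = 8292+1798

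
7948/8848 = 1987/2212 = 0.90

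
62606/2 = 31303=31303.00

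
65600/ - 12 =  - 5467 + 1/3 = -5466.67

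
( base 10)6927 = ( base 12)4013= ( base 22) e6j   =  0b1101100001111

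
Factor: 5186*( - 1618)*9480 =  - 79546187040 = - 2^5*3^1*5^1*79^1  *809^1*2593^1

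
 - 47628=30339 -77967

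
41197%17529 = 6139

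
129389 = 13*9953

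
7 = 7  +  0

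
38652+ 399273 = 437925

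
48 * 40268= 1932864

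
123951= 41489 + 82462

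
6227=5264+963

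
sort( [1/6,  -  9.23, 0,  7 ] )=[ -9.23, 0,1/6, 7 ]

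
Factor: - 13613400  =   - 2^3*3^3*5^2*2521^1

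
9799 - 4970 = 4829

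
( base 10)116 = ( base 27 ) 48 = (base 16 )74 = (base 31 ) 3n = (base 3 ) 11022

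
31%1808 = 31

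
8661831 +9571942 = 18233773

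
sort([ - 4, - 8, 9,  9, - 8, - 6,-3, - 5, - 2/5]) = [ - 8, - 8, - 6, -5, - 4, - 3, - 2/5, 9, 9 ]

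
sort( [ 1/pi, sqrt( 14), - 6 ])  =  [-6,1/pi, sqrt( 14 )] 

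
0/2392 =0=0.00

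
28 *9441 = 264348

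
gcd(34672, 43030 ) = 2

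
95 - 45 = 50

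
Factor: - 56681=- 56681^1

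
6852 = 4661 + 2191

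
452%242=210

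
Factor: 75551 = 7^1*43^1*251^1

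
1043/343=3 + 2/49 = 3.04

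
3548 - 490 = 3058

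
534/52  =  10 + 7/26 = 10.27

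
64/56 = 1 + 1/7 = 1.14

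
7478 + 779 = 8257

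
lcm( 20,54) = 540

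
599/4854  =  599/4854 = 0.12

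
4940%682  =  166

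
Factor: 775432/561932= 2^1*7^(-1) *47^( - 1)*227^1 = 454/329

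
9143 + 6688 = 15831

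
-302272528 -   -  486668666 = 184396138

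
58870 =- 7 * ( - 8410 ) 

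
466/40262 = 233/20131 = 0.01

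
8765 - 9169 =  - 404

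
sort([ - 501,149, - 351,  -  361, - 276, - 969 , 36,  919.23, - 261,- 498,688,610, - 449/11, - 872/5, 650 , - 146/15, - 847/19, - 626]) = [ - 969, - 626, - 501,  -  498, - 361, - 351, - 276,-261, - 872/5, - 847/19,-449/11, - 146/15,36  ,  149,610, 650 , 688,919.23]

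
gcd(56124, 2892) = 12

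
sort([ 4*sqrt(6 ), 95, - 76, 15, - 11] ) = [- 76, - 11, 4 *sqrt(6),15, 95]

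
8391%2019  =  315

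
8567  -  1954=6613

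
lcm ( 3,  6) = 6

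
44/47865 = 44/47865 = 0.00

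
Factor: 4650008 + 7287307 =11937315 = 3^1*5^1*13^2*17^1*277^1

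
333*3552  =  1182816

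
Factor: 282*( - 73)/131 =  - 20586/131  =  - 2^1*3^1*47^1*73^1*131^(-1)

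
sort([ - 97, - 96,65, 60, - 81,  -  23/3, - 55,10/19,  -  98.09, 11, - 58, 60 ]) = [-98.09,-97, - 96, - 81 , - 58, - 55, - 23/3, 10/19, 11, 60,60, 65 ] 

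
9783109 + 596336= 10379445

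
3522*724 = 2549928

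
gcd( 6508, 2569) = 1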